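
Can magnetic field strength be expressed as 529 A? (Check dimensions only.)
No

magnetic field strength has SI base units: A / m
A does NOT reduce to A / m; a valid unit for magnetic field strength would be e.g. A/m.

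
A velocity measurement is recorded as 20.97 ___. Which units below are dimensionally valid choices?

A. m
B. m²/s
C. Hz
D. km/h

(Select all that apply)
D

velocity has SI base units: m / s

Checking each option against m / s:
  A. m: ✗ does not match
  B. m²/s: ✗ does not match
  C. Hz: ✗ does not match
  D. km/h: ✓ matches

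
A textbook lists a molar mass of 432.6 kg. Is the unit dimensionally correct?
No

molar mass has SI base units: kg / mol
kg does NOT reduce to kg / mol; a valid unit for molar mass would be e.g. kg/mol.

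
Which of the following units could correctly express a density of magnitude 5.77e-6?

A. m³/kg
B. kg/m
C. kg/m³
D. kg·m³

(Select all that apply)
C

density has SI base units: kg / m^3

Checking each option against kg / m^3:
  A. m³/kg: ✗ does not match
  B. kg/m: ✗ does not match
  C. kg/m³: ✓ matches
  D. kg·m³: ✗ does not match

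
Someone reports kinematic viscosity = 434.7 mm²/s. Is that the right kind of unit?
Yes

kinematic viscosity has SI base units: m^2 / s
mm²/s reduces to the same SI base units, so it is a valid unit for kinematic viscosity.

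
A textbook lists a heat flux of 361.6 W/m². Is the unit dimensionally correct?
Yes

heat flux has SI base units: kg / s^3
W/m² reduces to the same SI base units, so it is a valid unit for heat flux.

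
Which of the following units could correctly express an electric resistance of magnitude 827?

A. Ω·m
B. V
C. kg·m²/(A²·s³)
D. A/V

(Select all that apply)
C

electric resistance has SI base units: kg * m^2 / (A^2 * s^3)

Checking each option against kg * m^2 / (A^2 * s^3):
  A. Ω·m: ✗ does not match
  B. V: ✗ does not match
  C. kg·m²/(A²·s³): ✓ matches
  D. A/V: ✗ does not match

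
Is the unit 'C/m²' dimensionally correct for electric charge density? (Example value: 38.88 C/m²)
No

electric charge density has SI base units: A * s / m^3
C/m² does NOT reduce to A * s / m^3; a valid unit for electric charge density would be e.g. C/m³.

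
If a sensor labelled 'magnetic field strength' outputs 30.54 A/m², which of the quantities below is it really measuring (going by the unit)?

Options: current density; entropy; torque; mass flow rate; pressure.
current density

magnetic field strength should have units dimensionally equivalent to A / m (e.g. A/m).
The given unit 'A/m²' reduces to A / m^2. Of the listed options, that is the dimensionality of current density.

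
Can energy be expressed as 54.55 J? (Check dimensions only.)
Yes

energy has SI base units: kg * m^2 / s^2
J reduces to the same SI base units, so it is a valid unit for energy.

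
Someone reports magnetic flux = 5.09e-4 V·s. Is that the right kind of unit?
Yes

magnetic flux has SI base units: kg * m^2 / (A * s^2)
V·s reduces to the same SI base units, so it is a valid unit for magnetic flux.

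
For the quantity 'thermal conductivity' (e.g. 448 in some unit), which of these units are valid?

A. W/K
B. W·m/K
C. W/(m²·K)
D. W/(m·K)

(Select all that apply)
D

thermal conductivity has SI base units: kg * m / (s^3 * K)

Checking each option against kg * m / (s^3 * K):
  A. W/K: ✗ does not match
  B. W·m/K: ✗ does not match
  C. W/(m²·K): ✗ does not match
  D. W/(m·K): ✓ matches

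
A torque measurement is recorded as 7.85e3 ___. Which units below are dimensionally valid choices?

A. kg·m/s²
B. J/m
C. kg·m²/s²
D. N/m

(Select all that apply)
C

torque has SI base units: kg * m^2 / s^2

Checking each option against kg * m^2 / s^2:
  A. kg·m/s²: ✗ does not match
  B. J/m: ✗ does not match
  C. kg·m²/s²: ✓ matches
  D. N/m: ✗ does not match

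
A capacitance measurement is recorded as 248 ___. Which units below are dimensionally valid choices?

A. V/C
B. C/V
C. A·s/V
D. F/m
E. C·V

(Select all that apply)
B, C

capacitance has SI base units: A^2 * s^4 / (kg * m^2)

Checking each option against A^2 * s^4 / (kg * m^2):
  A. V/C: ✗ does not match
  B. C/V: ✓ matches
  C. A·s/V: ✓ matches
  D. F/m: ✗ does not match
  E. C·V: ✗ does not match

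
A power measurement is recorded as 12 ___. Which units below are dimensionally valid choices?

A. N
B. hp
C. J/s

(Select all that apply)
B, C

power has SI base units: kg * m^2 / s^3

Checking each option against kg * m^2 / s^3:
  A. N: ✗ does not match
  B. hp: ✓ matches
  C. J/s: ✓ matches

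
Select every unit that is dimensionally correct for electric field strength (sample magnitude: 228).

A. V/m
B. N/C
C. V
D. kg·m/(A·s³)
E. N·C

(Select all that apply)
A, B, D

electric field strength has SI base units: kg * m / (A * s^3)

Checking each option against kg * m / (A * s^3):
  A. V/m: ✓ matches
  B. N/C: ✓ matches
  C. V: ✗ does not match
  D. kg·m/(A·s³): ✓ matches
  E. N·C: ✗ does not match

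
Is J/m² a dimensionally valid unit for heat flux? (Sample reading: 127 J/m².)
No

heat flux has SI base units: kg / s^3
J/m² does NOT reduce to kg / s^3; a valid unit for heat flux would be e.g. W/m².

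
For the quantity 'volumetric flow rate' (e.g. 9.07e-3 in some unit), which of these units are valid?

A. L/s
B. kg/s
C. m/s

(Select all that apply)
A

volumetric flow rate has SI base units: m^3 / s

Checking each option against m^3 / s:
  A. L/s: ✓ matches
  B. kg/s: ✗ does not match
  C. m/s: ✗ does not match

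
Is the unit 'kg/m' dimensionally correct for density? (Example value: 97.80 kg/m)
No

density has SI base units: kg / m^3
kg/m does NOT reduce to kg / m^3; a valid unit for density would be e.g. kg/m³.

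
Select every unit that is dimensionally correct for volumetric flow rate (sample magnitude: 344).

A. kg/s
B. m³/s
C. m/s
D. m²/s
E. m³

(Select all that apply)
B

volumetric flow rate has SI base units: m^3 / s

Checking each option against m^3 / s:
  A. kg/s: ✗ does not match
  B. m³/s: ✓ matches
  C. m/s: ✗ does not match
  D. m²/s: ✗ does not match
  E. m³: ✗ does not match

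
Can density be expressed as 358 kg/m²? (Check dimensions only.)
No

density has SI base units: kg / m^3
kg/m² does NOT reduce to kg / m^3; a valid unit for density would be e.g. kg/m³.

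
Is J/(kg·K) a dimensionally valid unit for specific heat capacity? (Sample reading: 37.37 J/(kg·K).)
Yes

specific heat capacity has SI base units: m^2 / (s^2 * K)
J/(kg·K) reduces to the same SI base units, so it is a valid unit for specific heat capacity.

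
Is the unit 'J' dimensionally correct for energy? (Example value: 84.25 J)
Yes

energy has SI base units: kg * m^2 / s^2
J reduces to the same SI base units, so it is a valid unit for energy.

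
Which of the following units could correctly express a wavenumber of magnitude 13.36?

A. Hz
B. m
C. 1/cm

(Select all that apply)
C

wavenumber has SI base units: 1 / m

Checking each option against 1 / m:
  A. Hz: ✗ does not match
  B. m: ✗ does not match
  C. 1/cm: ✓ matches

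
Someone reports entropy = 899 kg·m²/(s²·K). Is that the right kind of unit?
Yes

entropy has SI base units: kg * m^2 / (s^2 * K)
kg·m²/(s²·K) reduces to the same SI base units, so it is a valid unit for entropy.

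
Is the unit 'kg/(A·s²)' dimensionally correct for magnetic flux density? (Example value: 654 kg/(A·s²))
Yes

magnetic flux density has SI base units: kg / (A * s^2)
kg/(A·s²) reduces to the same SI base units, so it is a valid unit for magnetic flux density.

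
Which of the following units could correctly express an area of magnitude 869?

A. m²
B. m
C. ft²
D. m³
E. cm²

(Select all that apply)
A, C, E

area has SI base units: m^2

Checking each option against m^2:
  A. m²: ✓ matches
  B. m: ✗ does not match
  C. ft²: ✓ matches
  D. m³: ✗ does not match
  E. cm²: ✓ matches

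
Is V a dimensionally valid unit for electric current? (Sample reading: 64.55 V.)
No

electric current has SI base units: A
V does NOT reduce to A; a valid unit for electric current would be e.g. A.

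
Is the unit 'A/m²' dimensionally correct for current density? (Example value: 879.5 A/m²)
Yes

current density has SI base units: A / m^2
A/m² reduces to the same SI base units, so it is a valid unit for current density.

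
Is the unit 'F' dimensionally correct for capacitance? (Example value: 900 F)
Yes

capacitance has SI base units: A^2 * s^4 / (kg * m^2)
F reduces to the same SI base units, so it is a valid unit for capacitance.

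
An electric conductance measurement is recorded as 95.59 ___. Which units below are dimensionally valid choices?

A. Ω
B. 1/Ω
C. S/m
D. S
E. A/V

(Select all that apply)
B, D, E

electric conductance has SI base units: A^2 * s^3 / (kg * m^2)

Checking each option against A^2 * s^3 / (kg * m^2):
  A. Ω: ✗ does not match
  B. 1/Ω: ✓ matches
  C. S/m: ✗ does not match
  D. S: ✓ matches
  E. A/V: ✓ matches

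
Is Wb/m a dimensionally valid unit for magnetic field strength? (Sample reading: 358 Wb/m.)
No

magnetic field strength has SI base units: A / m
Wb/m does NOT reduce to A / m; a valid unit for magnetic field strength would be e.g. A/m.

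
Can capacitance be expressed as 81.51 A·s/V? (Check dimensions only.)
Yes

capacitance has SI base units: A^2 * s^4 / (kg * m^2)
A·s/V reduces to the same SI base units, so it is a valid unit for capacitance.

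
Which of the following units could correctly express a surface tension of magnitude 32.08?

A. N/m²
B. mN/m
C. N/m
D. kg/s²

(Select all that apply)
B, C, D

surface tension has SI base units: kg / s^2

Checking each option against kg / s^2:
  A. N/m²: ✗ does not match
  B. mN/m: ✓ matches
  C. N/m: ✓ matches
  D. kg/s²: ✓ matches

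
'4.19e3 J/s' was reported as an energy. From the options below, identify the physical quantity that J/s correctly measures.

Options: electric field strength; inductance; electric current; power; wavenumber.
power

energy should have units dimensionally equivalent to kg * m^2 / s^2 (e.g. J).
The given unit 'J/s' reduces to kg * m^2 / s^3. Of the listed options, that is the dimensionality of power.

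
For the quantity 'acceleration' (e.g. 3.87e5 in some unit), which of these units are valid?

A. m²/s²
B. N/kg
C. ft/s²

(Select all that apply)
B, C

acceleration has SI base units: m / s^2

Checking each option against m / s^2:
  A. m²/s²: ✗ does not match
  B. N/kg: ✓ matches
  C. ft/s²: ✓ matches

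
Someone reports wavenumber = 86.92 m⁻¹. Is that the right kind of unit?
Yes

wavenumber has SI base units: 1 / m
m⁻¹ reduces to the same SI base units, so it is a valid unit for wavenumber.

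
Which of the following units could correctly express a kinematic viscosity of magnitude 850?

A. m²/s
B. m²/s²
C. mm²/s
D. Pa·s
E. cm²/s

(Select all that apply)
A, C, E

kinematic viscosity has SI base units: m^2 / s

Checking each option against m^2 / s:
  A. m²/s: ✓ matches
  B. m²/s²: ✗ does not match
  C. mm²/s: ✓ matches
  D. Pa·s: ✗ does not match
  E. cm²/s: ✓ matches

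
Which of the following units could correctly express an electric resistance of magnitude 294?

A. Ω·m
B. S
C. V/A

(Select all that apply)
C

electric resistance has SI base units: kg * m^2 / (A^2 * s^3)

Checking each option against kg * m^2 / (A^2 * s^3):
  A. Ω·m: ✗ does not match
  B. S: ✗ does not match
  C. V/A: ✓ matches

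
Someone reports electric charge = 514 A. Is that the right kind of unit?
No

electric charge has SI base units: A * s
A does NOT reduce to A * s; a valid unit for electric charge would be e.g. C.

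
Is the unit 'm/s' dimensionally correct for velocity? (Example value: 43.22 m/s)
Yes

velocity has SI base units: m / s
m/s reduces to the same SI base units, so it is a valid unit for velocity.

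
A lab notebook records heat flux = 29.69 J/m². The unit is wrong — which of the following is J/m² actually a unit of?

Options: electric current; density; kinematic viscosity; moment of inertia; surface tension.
surface tension

heat flux should have units dimensionally equivalent to kg / s^3 (e.g. W/m²).
The given unit 'J/m²' reduces to kg / s^2. Of the listed options, that is the dimensionality of surface tension.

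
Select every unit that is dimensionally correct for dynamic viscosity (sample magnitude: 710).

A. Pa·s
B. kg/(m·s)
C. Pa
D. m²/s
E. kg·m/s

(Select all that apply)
A, B

dynamic viscosity has SI base units: kg / (m * s)

Checking each option against kg / (m * s):
  A. Pa·s: ✓ matches
  B. kg/(m·s): ✓ matches
  C. Pa: ✗ does not match
  D. m²/s: ✗ does not match
  E. kg·m/s: ✗ does not match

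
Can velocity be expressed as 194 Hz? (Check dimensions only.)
No

velocity has SI base units: m / s
Hz does NOT reduce to m / s; a valid unit for velocity would be e.g. m/s.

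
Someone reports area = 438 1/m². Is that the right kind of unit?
No

area has SI base units: m^2
1/m² does NOT reduce to m^2; a valid unit for area would be e.g. m².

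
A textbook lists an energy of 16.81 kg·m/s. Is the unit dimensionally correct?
No

energy has SI base units: kg * m^2 / s^2
kg·m/s does NOT reduce to kg * m^2 / s^2; a valid unit for energy would be e.g. J.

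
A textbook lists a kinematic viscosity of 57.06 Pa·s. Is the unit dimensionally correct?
No

kinematic viscosity has SI base units: m^2 / s
Pa·s does NOT reduce to m^2 / s; a valid unit for kinematic viscosity would be e.g. m²/s.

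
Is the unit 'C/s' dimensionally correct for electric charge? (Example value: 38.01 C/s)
No

electric charge has SI base units: A * s
C/s does NOT reduce to A * s; a valid unit for electric charge would be e.g. C.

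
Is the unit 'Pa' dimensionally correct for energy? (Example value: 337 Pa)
No

energy has SI base units: kg * m^2 / s^2
Pa does NOT reduce to kg * m^2 / s^2; a valid unit for energy would be e.g. J.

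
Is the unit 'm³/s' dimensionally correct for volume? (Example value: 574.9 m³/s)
No

volume has SI base units: m^3
m³/s does NOT reduce to m^3; a valid unit for volume would be e.g. m³.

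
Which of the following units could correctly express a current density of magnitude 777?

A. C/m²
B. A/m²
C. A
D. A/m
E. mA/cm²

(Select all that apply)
B, E

current density has SI base units: A / m^2

Checking each option against A / m^2:
  A. C/m²: ✗ does not match
  B. A/m²: ✓ matches
  C. A: ✗ does not match
  D. A/m: ✗ does not match
  E. mA/cm²: ✓ matches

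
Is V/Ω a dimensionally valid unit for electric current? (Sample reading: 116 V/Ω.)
Yes

electric current has SI base units: A
V/Ω reduces to the same SI base units, so it is a valid unit for electric current.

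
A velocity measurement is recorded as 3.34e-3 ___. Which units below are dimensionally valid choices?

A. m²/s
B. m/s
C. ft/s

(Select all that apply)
B, C

velocity has SI base units: m / s

Checking each option against m / s:
  A. m²/s: ✗ does not match
  B. m/s: ✓ matches
  C. ft/s: ✓ matches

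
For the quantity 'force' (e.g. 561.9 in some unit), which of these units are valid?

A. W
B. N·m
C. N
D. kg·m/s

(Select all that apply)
C

force has SI base units: kg * m / s^2

Checking each option against kg * m / s^2:
  A. W: ✗ does not match
  B. N·m: ✗ does not match
  C. N: ✓ matches
  D. kg·m/s: ✗ does not match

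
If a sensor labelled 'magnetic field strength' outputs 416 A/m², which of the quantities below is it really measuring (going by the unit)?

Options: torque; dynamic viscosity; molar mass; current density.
current density

magnetic field strength should have units dimensionally equivalent to A / m (e.g. A/m).
The given unit 'A/m²' reduces to A / m^2. Of the listed options, that is the dimensionality of current density.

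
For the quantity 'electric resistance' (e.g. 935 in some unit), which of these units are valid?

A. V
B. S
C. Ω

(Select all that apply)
C

electric resistance has SI base units: kg * m^2 / (A^2 * s^3)

Checking each option against kg * m^2 / (A^2 * s^3):
  A. V: ✗ does not match
  B. S: ✗ does not match
  C. Ω: ✓ matches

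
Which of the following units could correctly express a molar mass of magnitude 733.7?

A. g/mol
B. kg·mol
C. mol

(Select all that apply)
A

molar mass has SI base units: kg / mol

Checking each option against kg / mol:
  A. g/mol: ✓ matches
  B. kg·mol: ✗ does not match
  C. mol: ✗ does not match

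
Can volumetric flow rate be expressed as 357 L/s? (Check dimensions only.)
Yes

volumetric flow rate has SI base units: m^3 / s
L/s reduces to the same SI base units, so it is a valid unit for volumetric flow rate.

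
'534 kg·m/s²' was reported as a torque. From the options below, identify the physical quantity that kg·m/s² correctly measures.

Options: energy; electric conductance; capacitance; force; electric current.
force

torque should have units dimensionally equivalent to kg * m^2 / s^2 (e.g. N·m).
The given unit 'kg·m/s²' reduces to kg * m / s^2. Of the listed options, that is the dimensionality of force.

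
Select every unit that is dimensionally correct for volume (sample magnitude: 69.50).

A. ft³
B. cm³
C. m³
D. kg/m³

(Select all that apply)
A, B, C

volume has SI base units: m^3

Checking each option against m^3:
  A. ft³: ✓ matches
  B. cm³: ✓ matches
  C. m³: ✓ matches
  D. kg/m³: ✗ does not match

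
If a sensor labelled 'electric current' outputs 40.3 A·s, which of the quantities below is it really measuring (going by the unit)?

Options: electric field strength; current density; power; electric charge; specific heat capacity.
electric charge

electric current should have units dimensionally equivalent to A (e.g. A).
The given unit 'A·s' reduces to A * s. Of the listed options, that is the dimensionality of electric charge.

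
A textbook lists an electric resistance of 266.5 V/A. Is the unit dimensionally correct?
Yes

electric resistance has SI base units: kg * m^2 / (A^2 * s^3)
V/A reduces to the same SI base units, so it is a valid unit for electric resistance.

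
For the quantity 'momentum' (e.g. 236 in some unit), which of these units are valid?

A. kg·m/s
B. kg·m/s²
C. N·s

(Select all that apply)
A, C

momentum has SI base units: kg * m / s

Checking each option against kg * m / s:
  A. kg·m/s: ✓ matches
  B. kg·m/s²: ✗ does not match
  C. N·s: ✓ matches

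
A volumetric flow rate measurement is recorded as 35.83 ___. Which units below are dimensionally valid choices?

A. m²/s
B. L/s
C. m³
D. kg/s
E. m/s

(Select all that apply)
B

volumetric flow rate has SI base units: m^3 / s

Checking each option against m^3 / s:
  A. m²/s: ✗ does not match
  B. L/s: ✓ matches
  C. m³: ✗ does not match
  D. kg/s: ✗ does not match
  E. m/s: ✗ does not match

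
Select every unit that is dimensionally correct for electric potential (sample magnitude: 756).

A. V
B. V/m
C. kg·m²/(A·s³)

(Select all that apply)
A, C

electric potential has SI base units: kg * m^2 / (A * s^3)

Checking each option against kg * m^2 / (A * s^3):
  A. V: ✓ matches
  B. V/m: ✗ does not match
  C. kg·m²/(A·s³): ✓ matches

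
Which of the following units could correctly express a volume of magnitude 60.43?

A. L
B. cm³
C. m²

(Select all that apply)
A, B

volume has SI base units: m^3

Checking each option against m^3:
  A. L: ✓ matches
  B. cm³: ✓ matches
  C. m²: ✗ does not match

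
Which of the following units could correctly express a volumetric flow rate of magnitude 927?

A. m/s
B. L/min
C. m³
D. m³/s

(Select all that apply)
B, D

volumetric flow rate has SI base units: m^3 / s

Checking each option against m^3 / s:
  A. m/s: ✗ does not match
  B. L/min: ✓ matches
  C. m³: ✗ does not match
  D. m³/s: ✓ matches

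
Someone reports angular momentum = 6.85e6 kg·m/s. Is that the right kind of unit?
No

angular momentum has SI base units: kg * m^2 / s
kg·m/s does NOT reduce to kg * m^2 / s; a valid unit for angular momentum would be e.g. kg·m²/s.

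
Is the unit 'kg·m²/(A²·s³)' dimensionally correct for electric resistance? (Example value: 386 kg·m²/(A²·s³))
Yes

electric resistance has SI base units: kg * m^2 / (A^2 * s^3)
kg·m²/(A²·s³) reduces to the same SI base units, so it is a valid unit for electric resistance.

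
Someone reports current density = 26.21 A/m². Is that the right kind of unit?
Yes

current density has SI base units: A / m^2
A/m² reduces to the same SI base units, so it is a valid unit for current density.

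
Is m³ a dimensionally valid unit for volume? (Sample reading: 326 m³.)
Yes

volume has SI base units: m^3
m³ reduces to the same SI base units, so it is a valid unit for volume.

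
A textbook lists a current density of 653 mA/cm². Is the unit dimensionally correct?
Yes

current density has SI base units: A / m^2
mA/cm² reduces to the same SI base units, so it is a valid unit for current density.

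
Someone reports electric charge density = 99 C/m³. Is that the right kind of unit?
Yes

electric charge density has SI base units: A * s / m^3
C/m³ reduces to the same SI base units, so it is a valid unit for electric charge density.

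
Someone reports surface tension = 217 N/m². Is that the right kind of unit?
No

surface tension has SI base units: kg / s^2
N/m² does NOT reduce to kg / s^2; a valid unit for surface tension would be e.g. N/m.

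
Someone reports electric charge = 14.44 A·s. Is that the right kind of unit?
Yes

electric charge has SI base units: A * s
A·s reduces to the same SI base units, so it is a valid unit for electric charge.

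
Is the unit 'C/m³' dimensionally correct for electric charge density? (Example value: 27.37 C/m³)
Yes

electric charge density has SI base units: A * s / m^3
C/m³ reduces to the same SI base units, so it is a valid unit for electric charge density.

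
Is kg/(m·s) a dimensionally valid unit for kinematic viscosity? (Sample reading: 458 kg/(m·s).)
No

kinematic viscosity has SI base units: m^2 / s
kg/(m·s) does NOT reduce to m^2 / s; a valid unit for kinematic viscosity would be e.g. m²/s.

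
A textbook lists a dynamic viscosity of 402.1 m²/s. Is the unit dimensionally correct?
No

dynamic viscosity has SI base units: kg / (m * s)
m²/s does NOT reduce to kg / (m * s); a valid unit for dynamic viscosity would be e.g. Pa·s.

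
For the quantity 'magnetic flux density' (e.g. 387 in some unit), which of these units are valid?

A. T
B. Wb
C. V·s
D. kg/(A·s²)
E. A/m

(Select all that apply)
A, D

magnetic flux density has SI base units: kg / (A * s^2)

Checking each option against kg / (A * s^2):
  A. T: ✓ matches
  B. Wb: ✗ does not match
  C. V·s: ✗ does not match
  D. kg/(A·s²): ✓ matches
  E. A/m: ✗ does not match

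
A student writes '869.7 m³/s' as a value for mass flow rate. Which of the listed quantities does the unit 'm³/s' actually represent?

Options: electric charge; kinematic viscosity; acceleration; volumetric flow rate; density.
volumetric flow rate

mass flow rate should have units dimensionally equivalent to kg / s (e.g. kg/s).
The given unit 'm³/s' reduces to m^3 / s. Of the listed options, that is the dimensionality of volumetric flow rate.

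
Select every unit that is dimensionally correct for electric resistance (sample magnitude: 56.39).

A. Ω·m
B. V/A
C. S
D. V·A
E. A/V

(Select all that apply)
B

electric resistance has SI base units: kg * m^2 / (A^2 * s^3)

Checking each option against kg * m^2 / (A^2 * s^3):
  A. Ω·m: ✗ does not match
  B. V/A: ✓ matches
  C. S: ✗ does not match
  D. V·A: ✗ does not match
  E. A/V: ✗ does not match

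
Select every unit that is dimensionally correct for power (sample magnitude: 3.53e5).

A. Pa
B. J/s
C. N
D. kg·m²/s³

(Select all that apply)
B, D

power has SI base units: kg * m^2 / s^3

Checking each option against kg * m^2 / s^3:
  A. Pa: ✗ does not match
  B. J/s: ✓ matches
  C. N: ✗ does not match
  D. kg·m²/s³: ✓ matches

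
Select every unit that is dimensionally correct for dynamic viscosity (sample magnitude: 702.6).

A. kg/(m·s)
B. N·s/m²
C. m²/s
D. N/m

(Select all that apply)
A, B

dynamic viscosity has SI base units: kg / (m * s)

Checking each option against kg / (m * s):
  A. kg/(m·s): ✓ matches
  B. N·s/m²: ✓ matches
  C. m²/s: ✗ does not match
  D. N/m: ✗ does not match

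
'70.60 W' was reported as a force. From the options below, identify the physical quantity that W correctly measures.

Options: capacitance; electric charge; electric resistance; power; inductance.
power

force should have units dimensionally equivalent to kg * m / s^2 (e.g. N).
The given unit 'W' reduces to kg * m^2 / s^3. Of the listed options, that is the dimensionality of power.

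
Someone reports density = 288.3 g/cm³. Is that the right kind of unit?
Yes

density has SI base units: kg / m^3
g/cm³ reduces to the same SI base units, so it is a valid unit for density.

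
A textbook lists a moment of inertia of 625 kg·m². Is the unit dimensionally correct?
Yes

moment of inertia has SI base units: kg * m^2
kg·m² reduces to the same SI base units, so it is a valid unit for moment of inertia.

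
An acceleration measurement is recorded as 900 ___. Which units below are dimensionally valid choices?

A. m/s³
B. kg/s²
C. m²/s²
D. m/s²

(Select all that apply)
D

acceleration has SI base units: m / s^2

Checking each option against m / s^2:
  A. m/s³: ✗ does not match
  B. kg/s²: ✗ does not match
  C. m²/s²: ✗ does not match
  D. m/s²: ✓ matches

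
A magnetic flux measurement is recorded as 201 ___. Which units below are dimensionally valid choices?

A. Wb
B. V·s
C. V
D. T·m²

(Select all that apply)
A, B, D

magnetic flux has SI base units: kg * m^2 / (A * s^2)

Checking each option against kg * m^2 / (A * s^2):
  A. Wb: ✓ matches
  B. V·s: ✓ matches
  C. V: ✗ does not match
  D. T·m²: ✓ matches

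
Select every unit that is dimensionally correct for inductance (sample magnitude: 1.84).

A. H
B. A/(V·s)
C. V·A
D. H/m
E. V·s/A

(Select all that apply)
A, E

inductance has SI base units: kg * m^2 / (A^2 * s^2)

Checking each option against kg * m^2 / (A^2 * s^2):
  A. H: ✓ matches
  B. A/(V·s): ✗ does not match
  C. V·A: ✗ does not match
  D. H/m: ✗ does not match
  E. V·s/A: ✓ matches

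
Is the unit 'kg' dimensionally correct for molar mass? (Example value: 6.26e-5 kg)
No

molar mass has SI base units: kg / mol
kg does NOT reduce to kg / mol; a valid unit for molar mass would be e.g. kg/mol.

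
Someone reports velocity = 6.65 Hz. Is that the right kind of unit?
No

velocity has SI base units: m / s
Hz does NOT reduce to m / s; a valid unit for velocity would be e.g. m/s.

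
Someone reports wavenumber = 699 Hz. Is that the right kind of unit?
No

wavenumber has SI base units: 1 / m
Hz does NOT reduce to 1 / m; a valid unit for wavenumber would be e.g. 1/m.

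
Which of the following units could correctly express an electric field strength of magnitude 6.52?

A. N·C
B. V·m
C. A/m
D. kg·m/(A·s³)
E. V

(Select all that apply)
D

electric field strength has SI base units: kg * m / (A * s^3)

Checking each option against kg * m / (A * s^3):
  A. N·C: ✗ does not match
  B. V·m: ✗ does not match
  C. A/m: ✗ does not match
  D. kg·m/(A·s³): ✓ matches
  E. V: ✗ does not match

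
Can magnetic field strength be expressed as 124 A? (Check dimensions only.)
No

magnetic field strength has SI base units: A / m
A does NOT reduce to A / m; a valid unit for magnetic field strength would be e.g. A/m.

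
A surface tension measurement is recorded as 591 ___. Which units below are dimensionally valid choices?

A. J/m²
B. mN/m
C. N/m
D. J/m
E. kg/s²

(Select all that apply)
A, B, C, E

surface tension has SI base units: kg / s^2

Checking each option against kg / s^2:
  A. J/m²: ✓ matches
  B. mN/m: ✓ matches
  C. N/m: ✓ matches
  D. J/m: ✗ does not match
  E. kg/s²: ✓ matches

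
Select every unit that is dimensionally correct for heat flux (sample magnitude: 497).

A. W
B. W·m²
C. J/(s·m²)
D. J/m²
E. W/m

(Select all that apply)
C

heat flux has SI base units: kg / s^3

Checking each option against kg / s^3:
  A. W: ✗ does not match
  B. W·m²: ✗ does not match
  C. J/(s·m²): ✓ matches
  D. J/m²: ✗ does not match
  E. W/m: ✗ does not match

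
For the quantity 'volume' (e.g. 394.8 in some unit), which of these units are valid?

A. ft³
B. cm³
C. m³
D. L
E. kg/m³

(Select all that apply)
A, B, C, D

volume has SI base units: m^3

Checking each option against m^3:
  A. ft³: ✓ matches
  B. cm³: ✓ matches
  C. m³: ✓ matches
  D. L: ✓ matches
  E. kg/m³: ✗ does not match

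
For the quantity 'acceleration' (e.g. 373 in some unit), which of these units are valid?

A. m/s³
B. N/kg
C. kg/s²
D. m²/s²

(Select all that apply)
B

acceleration has SI base units: m / s^2

Checking each option against m / s^2:
  A. m/s³: ✗ does not match
  B. N/kg: ✓ matches
  C. kg/s²: ✗ does not match
  D. m²/s²: ✗ does not match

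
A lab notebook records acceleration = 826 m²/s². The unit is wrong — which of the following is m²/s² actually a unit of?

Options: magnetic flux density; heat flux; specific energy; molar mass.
specific energy

acceleration should have units dimensionally equivalent to m / s^2 (e.g. m/s²).
The given unit 'm²/s²' reduces to m^2 / s^2. Of the listed options, that is the dimensionality of specific energy.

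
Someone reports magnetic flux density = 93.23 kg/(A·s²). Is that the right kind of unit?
Yes

magnetic flux density has SI base units: kg / (A * s^2)
kg/(A·s²) reduces to the same SI base units, so it is a valid unit for magnetic flux density.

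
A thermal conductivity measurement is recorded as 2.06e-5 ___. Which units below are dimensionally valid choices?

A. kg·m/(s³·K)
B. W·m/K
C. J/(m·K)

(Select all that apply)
A

thermal conductivity has SI base units: kg * m / (s^3 * K)

Checking each option against kg * m / (s^3 * K):
  A. kg·m/(s³·K): ✓ matches
  B. W·m/K: ✗ does not match
  C. J/(m·K): ✗ does not match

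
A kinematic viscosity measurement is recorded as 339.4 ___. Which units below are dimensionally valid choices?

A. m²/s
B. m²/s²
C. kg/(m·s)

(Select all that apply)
A

kinematic viscosity has SI base units: m^2 / s

Checking each option against m^2 / s:
  A. m²/s: ✓ matches
  B. m²/s²: ✗ does not match
  C. kg/(m·s): ✗ does not match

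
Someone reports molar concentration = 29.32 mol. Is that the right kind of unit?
No

molar concentration has SI base units: mol / m^3
mol does NOT reduce to mol / m^3; a valid unit for molar concentration would be e.g. mol/m³.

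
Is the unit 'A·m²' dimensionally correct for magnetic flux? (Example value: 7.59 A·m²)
No

magnetic flux has SI base units: kg * m^2 / (A * s^2)
A·m² does NOT reduce to kg * m^2 / (A * s^2); a valid unit for magnetic flux would be e.g. Wb.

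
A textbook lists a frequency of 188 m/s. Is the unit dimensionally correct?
No

frequency has SI base units: 1 / s
m/s does NOT reduce to 1 / s; a valid unit for frequency would be e.g. Hz.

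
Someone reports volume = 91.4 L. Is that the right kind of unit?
Yes

volume has SI base units: m^3
L reduces to the same SI base units, so it is a valid unit for volume.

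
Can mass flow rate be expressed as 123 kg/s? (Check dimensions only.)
Yes

mass flow rate has SI base units: kg / s
kg/s reduces to the same SI base units, so it is a valid unit for mass flow rate.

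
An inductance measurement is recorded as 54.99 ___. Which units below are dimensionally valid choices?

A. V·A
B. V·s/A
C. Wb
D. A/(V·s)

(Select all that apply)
B

inductance has SI base units: kg * m^2 / (A^2 * s^2)

Checking each option against kg * m^2 / (A^2 * s^2):
  A. V·A: ✗ does not match
  B. V·s/A: ✓ matches
  C. Wb: ✗ does not match
  D. A/(V·s): ✗ does not match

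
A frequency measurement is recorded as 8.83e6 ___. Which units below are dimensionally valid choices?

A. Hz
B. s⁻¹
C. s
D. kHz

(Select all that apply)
A, B, D

frequency has SI base units: 1 / s

Checking each option against 1 / s:
  A. Hz: ✓ matches
  B. s⁻¹: ✓ matches
  C. s: ✗ does not match
  D. kHz: ✓ matches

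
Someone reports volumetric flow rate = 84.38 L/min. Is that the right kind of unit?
Yes

volumetric flow rate has SI base units: m^3 / s
L/min reduces to the same SI base units, so it is a valid unit for volumetric flow rate.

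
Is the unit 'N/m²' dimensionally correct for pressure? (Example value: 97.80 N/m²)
Yes

pressure has SI base units: kg / (m * s^2)
N/m² reduces to the same SI base units, so it is a valid unit for pressure.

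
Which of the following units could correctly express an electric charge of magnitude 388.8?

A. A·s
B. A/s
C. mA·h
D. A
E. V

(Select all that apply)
A, C

electric charge has SI base units: A * s

Checking each option against A * s:
  A. A·s: ✓ matches
  B. A/s: ✗ does not match
  C. mA·h: ✓ matches
  D. A: ✗ does not match
  E. V: ✗ does not match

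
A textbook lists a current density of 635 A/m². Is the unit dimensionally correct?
Yes

current density has SI base units: A / m^2
A/m² reduces to the same SI base units, so it is a valid unit for current density.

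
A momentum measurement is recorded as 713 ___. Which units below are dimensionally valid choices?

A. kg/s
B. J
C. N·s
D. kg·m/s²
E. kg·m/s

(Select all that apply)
C, E

momentum has SI base units: kg * m / s

Checking each option against kg * m / s:
  A. kg/s: ✗ does not match
  B. J: ✗ does not match
  C. N·s: ✓ matches
  D. kg·m/s²: ✗ does not match
  E. kg·m/s: ✓ matches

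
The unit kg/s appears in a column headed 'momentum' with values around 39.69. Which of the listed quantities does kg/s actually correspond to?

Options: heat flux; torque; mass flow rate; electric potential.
mass flow rate

momentum should have units dimensionally equivalent to kg * m / s (e.g. kg·m/s).
The given unit 'kg/s' reduces to kg / s. Of the listed options, that is the dimensionality of mass flow rate.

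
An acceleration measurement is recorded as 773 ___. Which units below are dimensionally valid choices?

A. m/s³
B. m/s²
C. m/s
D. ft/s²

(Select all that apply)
B, D

acceleration has SI base units: m / s^2

Checking each option against m / s^2:
  A. m/s³: ✗ does not match
  B. m/s²: ✓ matches
  C. m/s: ✗ does not match
  D. ft/s²: ✓ matches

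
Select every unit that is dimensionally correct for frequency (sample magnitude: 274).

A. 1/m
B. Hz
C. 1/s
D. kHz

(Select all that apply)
B, C, D

frequency has SI base units: 1 / s

Checking each option against 1 / s:
  A. 1/m: ✗ does not match
  B. Hz: ✓ matches
  C. 1/s: ✓ matches
  D. kHz: ✓ matches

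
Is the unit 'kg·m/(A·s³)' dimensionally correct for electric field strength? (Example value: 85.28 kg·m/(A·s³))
Yes

electric field strength has SI base units: kg * m / (A * s^3)
kg·m/(A·s³) reduces to the same SI base units, so it is a valid unit for electric field strength.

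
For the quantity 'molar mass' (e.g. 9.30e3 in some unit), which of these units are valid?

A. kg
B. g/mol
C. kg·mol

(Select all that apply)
B

molar mass has SI base units: kg / mol

Checking each option against kg / mol:
  A. kg: ✗ does not match
  B. g/mol: ✓ matches
  C. kg·mol: ✗ does not match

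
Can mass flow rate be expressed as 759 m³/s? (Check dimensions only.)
No

mass flow rate has SI base units: kg / s
m³/s does NOT reduce to kg / s; a valid unit for mass flow rate would be e.g. kg/s.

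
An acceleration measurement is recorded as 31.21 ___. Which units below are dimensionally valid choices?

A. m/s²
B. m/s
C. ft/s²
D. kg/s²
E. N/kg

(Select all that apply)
A, C, E

acceleration has SI base units: m / s^2

Checking each option against m / s^2:
  A. m/s²: ✓ matches
  B. m/s: ✗ does not match
  C. ft/s²: ✓ matches
  D. kg/s²: ✗ does not match
  E. N/kg: ✓ matches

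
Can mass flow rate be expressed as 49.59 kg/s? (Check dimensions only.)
Yes

mass flow rate has SI base units: kg / s
kg/s reduces to the same SI base units, so it is a valid unit for mass flow rate.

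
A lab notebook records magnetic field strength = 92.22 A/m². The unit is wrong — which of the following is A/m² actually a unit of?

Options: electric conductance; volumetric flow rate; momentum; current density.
current density

magnetic field strength should have units dimensionally equivalent to A / m (e.g. A/m).
The given unit 'A/m²' reduces to A / m^2. Of the listed options, that is the dimensionality of current density.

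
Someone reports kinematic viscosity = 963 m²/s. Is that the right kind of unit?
Yes

kinematic viscosity has SI base units: m^2 / s
m²/s reduces to the same SI base units, so it is a valid unit for kinematic viscosity.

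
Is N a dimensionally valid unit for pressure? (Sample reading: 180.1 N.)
No

pressure has SI base units: kg / (m * s^2)
N does NOT reduce to kg / (m * s^2); a valid unit for pressure would be e.g. Pa.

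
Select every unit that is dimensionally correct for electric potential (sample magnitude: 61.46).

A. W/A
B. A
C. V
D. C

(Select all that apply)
A, C

electric potential has SI base units: kg * m^2 / (A * s^3)

Checking each option against kg * m^2 / (A * s^3):
  A. W/A: ✓ matches
  B. A: ✗ does not match
  C. V: ✓ matches
  D. C: ✗ does not match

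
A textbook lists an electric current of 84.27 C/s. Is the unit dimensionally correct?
Yes

electric current has SI base units: A
C/s reduces to the same SI base units, so it is a valid unit for electric current.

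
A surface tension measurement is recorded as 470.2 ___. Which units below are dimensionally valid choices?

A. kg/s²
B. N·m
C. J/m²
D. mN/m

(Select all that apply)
A, C, D

surface tension has SI base units: kg / s^2

Checking each option against kg / s^2:
  A. kg/s²: ✓ matches
  B. N·m: ✗ does not match
  C. J/m²: ✓ matches
  D. mN/m: ✓ matches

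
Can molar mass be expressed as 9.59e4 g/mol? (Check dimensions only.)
Yes

molar mass has SI base units: kg / mol
g/mol reduces to the same SI base units, so it is a valid unit for molar mass.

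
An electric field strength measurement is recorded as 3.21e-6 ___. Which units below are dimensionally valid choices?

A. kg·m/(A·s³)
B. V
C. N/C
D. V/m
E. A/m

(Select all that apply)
A, C, D

electric field strength has SI base units: kg * m / (A * s^3)

Checking each option against kg * m / (A * s^3):
  A. kg·m/(A·s³): ✓ matches
  B. V: ✗ does not match
  C. N/C: ✓ matches
  D. V/m: ✓ matches
  E. A/m: ✗ does not match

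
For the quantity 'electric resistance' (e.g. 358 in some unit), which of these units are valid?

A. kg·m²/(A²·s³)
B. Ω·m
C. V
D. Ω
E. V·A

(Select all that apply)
A, D

electric resistance has SI base units: kg * m^2 / (A^2 * s^3)

Checking each option against kg * m^2 / (A^2 * s^3):
  A. kg·m²/(A²·s³): ✓ matches
  B. Ω·m: ✗ does not match
  C. V: ✗ does not match
  D. Ω: ✓ matches
  E. V·A: ✗ does not match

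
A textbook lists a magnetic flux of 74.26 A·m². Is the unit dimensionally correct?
No

magnetic flux has SI base units: kg * m^2 / (A * s^2)
A·m² does NOT reduce to kg * m^2 / (A * s^2); a valid unit for magnetic flux would be e.g. Wb.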